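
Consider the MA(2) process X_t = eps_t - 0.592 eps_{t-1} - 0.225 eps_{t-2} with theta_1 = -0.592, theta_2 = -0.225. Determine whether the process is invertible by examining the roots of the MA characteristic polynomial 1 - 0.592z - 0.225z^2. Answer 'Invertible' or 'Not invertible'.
\text{Invertible}

The MA(q) characteristic polynomial is P(z) = 1 - 0.592z - 0.225z^2.
Invertibility requires all roots to lie outside the unit circle, i.e. |z| > 1 for every root.
Set 1 + (-0.592) z + (-0.225) z^2 = 0, i.e. a z^2 + b z + c = 0 with a = -0.225, b = -0.592, c = 1.
Discriminant D = b^2 - 4ac = (-0.592)^2 - 4*(-0.225)*1 = 0.350464 - (-0.9) = 1.250464.
D >= 0, so the roots are real: z = (-b +/- sqrt(D)) / (2a) = (0.592 +/- 1.118241) / (-0.45).
  z_1 = (0.592 + 1.118241) / (-0.45) = -3.8005,   |z_1| = 3.8005.
  z_2 = (0.592 - 1.118241) / (-0.45) = 1.1694,   |z_2| = 1.1694.
Moduli of all roots: 3.8005, 1.1694.
All moduli strictly greater than 1? Yes.
Verdict: Invertible.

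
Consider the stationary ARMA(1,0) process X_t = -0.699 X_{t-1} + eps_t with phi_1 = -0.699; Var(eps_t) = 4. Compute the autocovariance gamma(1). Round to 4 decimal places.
\gamma(1) = -5.4674

Multiply the model equation by X_{t-k} and take expectations. With theta_0 = psi_0 = 1 and psi_j the MA(infinity) weights, this gives
  gamma(k) - sum_i phi_i gamma(k-i) = c_k,
  c_k = sigma^2 * sum_{j=k..q} theta_j psi_{j-k}   (c_k = 0 for k > q),
using gamma(-m) = gamma(m).
Pure AR (q = 0): c_0 = sigma^2 = 4, c_k = 0 for k >= 1.
Equations for k = 0 and k = 1 (AR order 1):
  gamma(0) = phi_1 gamma(1) + c_0
  gamma(1) = phi_1 gamma(0) + c_1
Substituting the second into the first: gamma(0) (1 - phi_1^2) = c_0 + phi_1 c_1, so
  gamma(0) = c_0 / (1 - phi_1^2) = 4 / (1 - (-0.699)^2) = 4 / 0.511399 = 7.821681.
  gamma(1) = phi_1 gamma(0) = (-0.699)(7.821681) = -5.467355.
Therefore gamma(1) = -5.4674 (to 4 decimal places).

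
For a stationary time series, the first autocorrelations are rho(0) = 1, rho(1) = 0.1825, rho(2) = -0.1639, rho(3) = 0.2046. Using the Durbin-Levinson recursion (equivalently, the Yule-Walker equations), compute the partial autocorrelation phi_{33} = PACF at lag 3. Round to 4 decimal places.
\phi_{33} = 0.2999

The PACF at lag k is phi_{kk}, the last component of the solution
to the Yule-Walker system G_k phi = r_k where
  (G_k)_{ij} = rho(|i - j|), (r_k)_i = rho(i), i,j = 1..k.
Equivalently, Durbin-Levinson gives phi_{kk} iteratively:
  phi_{11} = rho(1)
  phi_{kk} = [rho(k) - sum_{j=1..k-1} phi_{k-1,j} rho(k-j)]
            / [1 - sum_{j=1..k-1} phi_{k-1,j} rho(j)],
  phi_{k,j} = phi_{k-1,j} - phi_{kk} phi_{k-1,k-j},  j = 1..k-1.
Step k = 1:
  phi_11 = rho(1) = 0.1825.
Step k = 2:
  phi_22 = [rho(2) - phi_11 rho(1)] / [1 - phi_11 rho(1)] = [-0.1639 - (0.1825)(0.1825)] / [1 - (0.1825)(0.1825)]
         = -0.19720625 / 0.96669375 = -0.204001.
  Update: phi_21 = phi_11 - phi_22 phi_11 = 0.1825 - (-0.204001)(0.1825) = 0.21973.
Step k = 3:
  phi_33 = [rho(3) - phi_21 rho(2) - phi_22 rho(1)] / [1 - phi_21 rho(1) - phi_22 rho(2)]
    numerator   = 0.2046 - (0.21973)(-0.1639) - (-0.204001)(0.1825) = 0.27784391
    denominator = 1 - (0.21973)(0.1825) - (-0.204001)(-0.1639) = 0.92646353
  phi_33 = 0.27784391 / 0.92646353 = 0.2999.
Therefore phi_{33} = 0.2999.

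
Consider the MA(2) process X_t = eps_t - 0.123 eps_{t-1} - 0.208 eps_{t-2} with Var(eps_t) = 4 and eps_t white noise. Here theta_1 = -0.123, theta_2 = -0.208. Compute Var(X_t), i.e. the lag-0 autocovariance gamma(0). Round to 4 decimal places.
\gamma(0) = 4.2336

For an MA(q) process X_t = eps_t + sum_i theta_i eps_{t-i} with
Var(eps_t) = sigma^2, the variance is
  gamma(0) = sigma^2 * (1 + sum_i theta_i^2).
  sum_i theta_i^2 = (-0.123)^2 + (-0.208)^2 = 0.015129 + 0.043264 = 0.058393.
  gamma(0) = 4 * (1 + 0.058393) = 4 * 1.058393 = 4.233572, which rounds to 4.2336.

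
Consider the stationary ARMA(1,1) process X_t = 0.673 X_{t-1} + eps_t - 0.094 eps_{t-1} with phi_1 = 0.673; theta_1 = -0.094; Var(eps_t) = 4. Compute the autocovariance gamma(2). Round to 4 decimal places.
\gamma(2) = 2.6689

Multiply the model equation by X_{t-k} and take expectations. With theta_0 = psi_0 = 1 and psi_j the MA(infinity) weights, this gives
  gamma(k) - sum_i phi_i gamma(k-i) = c_k,
  c_k = sigma^2 * sum_{j=k..q} theta_j psi_{j-k}   (c_k = 0 for k > q),
using gamma(-m) = gamma(m).
psi-weights needed (psi_j = theta_j + sum_i phi_i psi_{j-i}):
  psi_1 = theta_1 + phi_1 = -0.094 + (0.673) = 0.579
Right-hand sides:
  c_0 = sigma^2 (1 + theta_1 psi_1) = 4 * (1 + (-0.094)(0.579)) = 4 * 0.945574 = 3.782296
  c_1 = sigma^2 theta_1 = 4 * (-0.094) = -0.376
  c_2 = 0
Equations for k = 0 and k = 1 (AR order 1):
  gamma(0) = phi_1 gamma(1) + c_0
  gamma(1) = phi_1 gamma(0) + c_1
Substituting the second into the first: gamma(0) (1 - phi_1^2) = c_0 + phi_1 c_1, so
  gamma(0) = (c_0 + phi_1 c_1) / (1 - phi_1^2) = (3.782296 + (0.673)(-0.376)) / (1 - (0.673)^2) = 3.529248 / 0.547071 = 6.45117.
  gamma(1) = phi_1 gamma(0) + c_1 = (0.673)(6.45117) + (-0.376) = 3.965637.
For k = 2 (> q): gamma(2) = phi_1 gamma(1) = (0.673)(3.965637) = 2.668874.
Therefore gamma(2) = 2.6689 (to 4 decimal places).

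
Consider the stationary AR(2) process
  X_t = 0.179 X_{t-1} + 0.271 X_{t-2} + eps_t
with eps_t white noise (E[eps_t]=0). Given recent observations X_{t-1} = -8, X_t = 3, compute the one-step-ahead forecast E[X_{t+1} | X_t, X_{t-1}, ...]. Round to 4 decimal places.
E[X_{t+1} \mid \mathcal F_t] = -1.6310

For an AR(p) model X_t = c + sum_i phi_i X_{t-i} + eps_t, the
one-step-ahead conditional mean is
  E[X_{t+1} | X_t, ...] = c + sum_i phi_i X_{t+1-i}.
Substitute known values:
  E[X_{t+1} | ...] = (0.179) * (3) + (0.271) * (-8)
                   = -1.6310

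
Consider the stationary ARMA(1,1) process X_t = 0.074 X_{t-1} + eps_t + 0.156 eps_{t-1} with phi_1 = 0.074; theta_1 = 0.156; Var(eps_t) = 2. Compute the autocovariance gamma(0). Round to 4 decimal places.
\gamma(0) = 2.1064

Multiply the model equation by X_{t-k} and take expectations. With theta_0 = psi_0 = 1 and psi_j the MA(infinity) weights, this gives
  gamma(k) - sum_i phi_i gamma(k-i) = c_k,
  c_k = sigma^2 * sum_{j=k..q} theta_j psi_{j-k}   (c_k = 0 for k > q),
using gamma(-m) = gamma(m).
psi-weights needed (psi_j = theta_j + sum_i phi_i psi_{j-i}):
  psi_1 = theta_1 + phi_1 = 0.156 + (0.074) = 0.23
Right-hand sides:
  c_0 = sigma^2 (1 + theta_1 psi_1) = 2 * (1 + (0.156)(0.23)) = 2 * 1.03588 = 2.07176
  c_1 = sigma^2 theta_1 = 2 * (0.156) = 0.312
  c_2 = 0
Equations for k = 0 and k = 1 (AR order 1):
  gamma(0) = phi_1 gamma(1) + c_0
  gamma(1) = phi_1 gamma(0) + c_1
Substituting the second into the first: gamma(0) (1 - phi_1^2) = c_0 + phi_1 c_1, so
  gamma(0) = (c_0 + phi_1 c_1) / (1 - phi_1^2) = (2.07176 + (0.074)(0.312)) / (1 - (0.074)^2) = 2.094848 / 0.994524 = 2.106383.
Therefore gamma(0) = 2.1064 (to 4 decimal places).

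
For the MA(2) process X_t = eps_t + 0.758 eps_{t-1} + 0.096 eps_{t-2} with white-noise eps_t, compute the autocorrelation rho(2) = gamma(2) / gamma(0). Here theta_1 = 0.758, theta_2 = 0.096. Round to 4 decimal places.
\rho(2) = 0.0606

For an MA(q) process with theta_0 = 1, the autocovariance is
  gamma(k) = sigma^2 * sum_{i=0..q-k} theta_i * theta_{i+k},
and rho(k) = gamma(k) / gamma(0). Sigma^2 cancels.
  numerator   = (1)*(0.096) = 0.096.
  denominator = (1)^2 + (0.758)^2 + (0.096)^2 = 1.58378.
  rho(2) = 0.096 / 1.58378 = 0.0606.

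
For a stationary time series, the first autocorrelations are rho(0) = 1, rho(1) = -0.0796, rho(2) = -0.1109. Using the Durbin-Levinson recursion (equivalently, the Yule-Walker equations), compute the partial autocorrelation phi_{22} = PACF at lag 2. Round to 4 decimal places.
\phi_{22} = -0.1180

The PACF at lag k is phi_{kk}, the last component of the solution
to the Yule-Walker system G_k phi = r_k where
  (G_k)_{ij} = rho(|i - j|), (r_k)_i = rho(i), i,j = 1..k.
Equivalently, Durbin-Levinson gives phi_{kk} iteratively:
  phi_{11} = rho(1)
  phi_{kk} = [rho(k) - sum_{j=1..k-1} phi_{k-1,j} rho(k-j)]
            / [1 - sum_{j=1..k-1} phi_{k-1,j} rho(j)],
  phi_{k,j} = phi_{k-1,j} - phi_{kk} phi_{k-1,k-j},  j = 1..k-1.
Step k = 1:
  phi_11 = rho(1) = -0.0796.
Step k = 2:
  phi_22 = [rho(2) - phi_11 rho(1)] / [1 - phi_11 rho(1)] = [-0.1109 - (-0.0796)(-0.0796)] / [1 - (-0.0796)(-0.0796)]
         = -0.11723616 / 0.99366384 = -0.118.
Therefore phi_{22} = -0.1180.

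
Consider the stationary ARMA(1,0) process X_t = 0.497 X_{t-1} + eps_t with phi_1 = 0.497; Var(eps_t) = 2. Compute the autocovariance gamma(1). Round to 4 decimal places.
\gamma(1) = 1.3201

Multiply the model equation by X_{t-k} and take expectations. With theta_0 = psi_0 = 1 and psi_j the MA(infinity) weights, this gives
  gamma(k) - sum_i phi_i gamma(k-i) = c_k,
  c_k = sigma^2 * sum_{j=k..q} theta_j psi_{j-k}   (c_k = 0 for k > q),
using gamma(-m) = gamma(m).
Pure AR (q = 0): c_0 = sigma^2 = 2, c_k = 0 for k >= 1.
Equations for k = 0 and k = 1 (AR order 1):
  gamma(0) = phi_1 gamma(1) + c_0
  gamma(1) = phi_1 gamma(0) + c_1
Substituting the second into the first: gamma(0) (1 - phi_1^2) = c_0 + phi_1 c_1, so
  gamma(0) = c_0 / (1 - phi_1^2) = 2 / (1 - (0.497)^2) = 2 / 0.752991 = 2.656074.
  gamma(1) = phi_1 gamma(0) = (0.497)(2.656074) = 1.320069.
Therefore gamma(1) = 1.3201 (to 4 decimal places).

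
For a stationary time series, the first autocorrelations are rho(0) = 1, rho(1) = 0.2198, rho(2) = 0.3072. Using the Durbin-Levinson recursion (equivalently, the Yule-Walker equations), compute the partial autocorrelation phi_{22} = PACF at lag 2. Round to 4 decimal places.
\phi_{22} = 0.2720

The PACF at lag k is phi_{kk}, the last component of the solution
to the Yule-Walker system G_k phi = r_k where
  (G_k)_{ij} = rho(|i - j|), (r_k)_i = rho(i), i,j = 1..k.
Equivalently, Durbin-Levinson gives phi_{kk} iteratively:
  phi_{11} = rho(1)
  phi_{kk} = [rho(k) - sum_{j=1..k-1} phi_{k-1,j} rho(k-j)]
            / [1 - sum_{j=1..k-1} phi_{k-1,j} rho(j)],
  phi_{k,j} = phi_{k-1,j} - phi_{kk} phi_{k-1,k-j},  j = 1..k-1.
Step k = 1:
  phi_11 = rho(1) = 0.2198.
Step k = 2:
  phi_22 = [rho(2) - phi_11 rho(1)] / [1 - phi_11 rho(1)] = [0.3072 - (0.2198)(0.2198)] / [1 - (0.2198)(0.2198)]
         = 0.25888796 / 0.95168796 = 0.272.
Therefore phi_{22} = 0.2720.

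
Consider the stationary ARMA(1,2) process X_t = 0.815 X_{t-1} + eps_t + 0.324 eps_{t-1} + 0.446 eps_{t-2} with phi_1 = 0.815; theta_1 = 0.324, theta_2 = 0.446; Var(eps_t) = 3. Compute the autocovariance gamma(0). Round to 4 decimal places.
\gamma(0) = 23.7663

Multiply the model equation by X_{t-k} and take expectations. With theta_0 = psi_0 = 1 and psi_j the MA(infinity) weights, this gives
  gamma(k) - sum_i phi_i gamma(k-i) = c_k,
  c_k = sigma^2 * sum_{j=k..q} theta_j psi_{j-k}   (c_k = 0 for k > q),
using gamma(-m) = gamma(m).
psi-weights needed (psi_j = theta_j + sum_i phi_i psi_{j-i}):
  psi_1 = theta_1 + phi_1 = 0.324 + (0.815) = 1.139
  psi_2 = theta_2 + phi_1 psi_1 = 0.446 + (0.815)(1.139) = 1.374285
Right-hand sides:
  c_0 = sigma^2 (1 + theta_1 psi_1 + theta_2 psi_2) = 3 * (1 + (0.324)(1.139) + (0.446)(1.374285)) = 3 * 1.981967 = 5.945901
  c_1 = sigma^2 (theta_1 + theta_2 psi_1) = 3 * (0.324 + (0.446)(1.139)) = 2.495982
  c_2 = sigma^2 theta_2 = 3 * (0.446) = 1.338
Equations for k = 0 and k = 1 (AR order 1):
  gamma(0) = phi_1 gamma(1) + c_0
  gamma(1) = phi_1 gamma(0) + c_1
Substituting the second into the first: gamma(0) (1 - phi_1^2) = c_0 + phi_1 c_1, so
  gamma(0) = (c_0 + phi_1 c_1) / (1 - phi_1^2) = (5.945901 + (0.815)(2.495982)) / (1 - (0.815)^2) = 7.980127 / 0.335775 = 23.766292.
Therefore gamma(0) = 23.7663 (to 4 decimal places).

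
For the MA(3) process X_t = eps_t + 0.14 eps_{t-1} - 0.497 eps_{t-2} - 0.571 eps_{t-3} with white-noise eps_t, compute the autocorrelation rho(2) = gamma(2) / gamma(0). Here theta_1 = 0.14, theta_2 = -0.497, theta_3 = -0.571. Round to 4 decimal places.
\rho(2) = -0.3623

For an MA(q) process with theta_0 = 1, the autocovariance is
  gamma(k) = sigma^2 * sum_{i=0..q-k} theta_i * theta_{i+k},
and rho(k) = gamma(k) / gamma(0). Sigma^2 cancels.
  numerator   = (1)*(-0.497) + (0.14)*(-0.571) = -0.57694.
  denominator = (1)^2 + (0.14)^2 + (-0.497)^2 + (-0.571)^2 = 1.59265.
  rho(2) = -0.57694 / 1.59265 = -0.3623.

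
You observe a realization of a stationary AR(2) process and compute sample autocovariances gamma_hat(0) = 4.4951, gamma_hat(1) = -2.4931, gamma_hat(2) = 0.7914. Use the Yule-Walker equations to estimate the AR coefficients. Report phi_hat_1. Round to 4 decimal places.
\hat\phi_{1} = -0.6600

The Yule-Walker equations for an AR(p) process read, in matrix form,
  Gamma_p phi = r_p,   with   (Gamma_p)_{ij} = gamma(|i - j|),
                       (r_p)_i = gamma(i),   i,j = 1..p.
Substitute the sample gammas (Toeplitz matrix and right-hand side of size 2):
  Gamma_p = [[4.4951, -2.4931], [-2.4931, 4.4951]]
  r_p     = [-2.4931, 0.7914]
Written out:
  4.4951 phi_1 - 2.4931 phi_2 = -2.4931
  -2.4931 phi_1 + 4.4951 phi_2 = 0.7914
Solve by Cramer's rule:
  det = gamma(0)^2 - gamma(1)^2 = (4.4951)^2 - (-2.4931)^2 = 20.20592401 - 6.21554761 = 13.9903764
  phi_hat_1 = [gamma(1) gamma(0) - gamma(1) gamma(2)] / det = [(-2.4931)(4.4951) - (-2.4931)(0.7914)] / 13.9903764 = -9.23369447 / 13.9903764 = -0.66
  phi_hat_2 = [gamma(0) gamma(2) - gamma(1)^2] / det = [(4.4951)(0.7914) - (-2.4931)^2] / 13.9903764 = -2.65812547 / 13.9903764 = -0.19
So phi_hat = [-0.6600, -0.1900].
Therefore phi_hat_1 = -0.6600.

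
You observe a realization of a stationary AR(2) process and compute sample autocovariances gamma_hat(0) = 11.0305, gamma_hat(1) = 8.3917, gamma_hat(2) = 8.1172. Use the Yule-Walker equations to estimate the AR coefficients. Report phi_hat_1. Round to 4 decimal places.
\hat\phi_{1} = 0.4770

The Yule-Walker equations for an AR(p) process read, in matrix form,
  Gamma_p phi = r_p,   with   (Gamma_p)_{ij} = gamma(|i - j|),
                       (r_p)_i = gamma(i),   i,j = 1..p.
Substitute the sample gammas (Toeplitz matrix and right-hand side of size 2):
  Gamma_p = [[11.0305, 8.3917], [8.3917, 11.0305]]
  r_p     = [8.3917, 8.1172]
Written out:
  11.0305 phi_1 + 8.3917 phi_2 = 8.3917
  8.3917 phi_1 + 11.0305 phi_2 = 8.1172
Solve by Cramer's rule:
  det = gamma(0)^2 - gamma(1)^2 = (11.0305)^2 - (8.3917)^2 = 121.67193025 - 70.42062889 = 51.25130136
  phi_hat_1 = [gamma(1) gamma(0) - gamma(1) gamma(2)] / det = [(8.3917)(11.0305) - (8.3917)(8.1172)] / 51.25130136 = 24.44753961 / 51.25130136 = 0.477
  phi_hat_2 = [gamma(0) gamma(2) - gamma(1)^2] / det = [(11.0305)(8.1172) - (8.3917)^2] / 51.25130136 = 19.11614571 / 51.25130136 = 0.373
So phi_hat = [0.4770, 0.3730].
Therefore phi_hat_1 = 0.4770.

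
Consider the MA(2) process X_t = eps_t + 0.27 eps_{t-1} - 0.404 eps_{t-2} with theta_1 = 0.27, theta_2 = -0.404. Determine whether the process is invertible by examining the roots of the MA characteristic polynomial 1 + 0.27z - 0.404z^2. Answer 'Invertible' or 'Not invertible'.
\text{Invertible}

The MA(q) characteristic polynomial is P(z) = 1 + 0.27z - 0.404z^2.
Invertibility requires all roots to lie outside the unit circle, i.e. |z| > 1 for every root.
Set 1 + (0.27) z + (-0.404) z^2 = 0, i.e. a z^2 + b z + c = 0 with a = -0.404, b = 0.27, c = 1.
Discriminant D = b^2 - 4ac = (0.27)^2 - 4*(-0.404)*1 = 0.0729 - (-1.616) = 1.6889.
D >= 0, so the roots are real: z = (-b +/- sqrt(D)) / (2a) = (-0.27 +/- 1.299577) / (-0.808).
  z_1 = (-0.27 + 1.299577) / (-0.808) = -1.2742,   |z_1| = 1.2742.
  z_2 = (-0.27 - 1.299577) / (-0.808) = 1.9425,   |z_2| = 1.9425.
Moduli of all roots: 1.2742, 1.9425.
All moduli strictly greater than 1? Yes.
Verdict: Invertible.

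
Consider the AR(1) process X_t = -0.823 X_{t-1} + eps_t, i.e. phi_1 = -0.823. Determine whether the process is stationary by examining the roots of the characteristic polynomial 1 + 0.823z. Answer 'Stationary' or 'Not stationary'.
\text{Stationary}

The AR(p) characteristic polynomial is P(z) = 1 + 0.823z.
Stationarity requires all roots to lie outside the unit circle, i.e. |z| > 1 for every root.
This is linear in z: 1 + (0.823) z = 0  =>  z = -1/(0.823) = -1.215067,  |z| = 1.215067.
Moduli of all roots: 1.2151.
All moduli strictly greater than 1? Yes.
Verdict: Stationary.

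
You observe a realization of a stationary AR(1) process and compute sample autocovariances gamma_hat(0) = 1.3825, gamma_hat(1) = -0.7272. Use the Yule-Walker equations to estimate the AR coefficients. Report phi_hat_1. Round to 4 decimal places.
\hat\phi_{1} = -0.5260

The Yule-Walker equations for an AR(p) process read, in matrix form,
  Gamma_p phi = r_p,   with   (Gamma_p)_{ij} = gamma(|i - j|),
                       (r_p)_i = gamma(i),   i,j = 1..p.
Substitute the sample gammas (Toeplitz matrix and right-hand side of size 1):
  Gamma_p = [[1.3825]]
  r_p     = [-0.7272]
With p = 1 this is the single equation gamma(0) phi_1 = gamma(1):
  phi_hat_1 = gamma(1) / gamma(0) = -0.7272 / 1.3825 = -0.5260.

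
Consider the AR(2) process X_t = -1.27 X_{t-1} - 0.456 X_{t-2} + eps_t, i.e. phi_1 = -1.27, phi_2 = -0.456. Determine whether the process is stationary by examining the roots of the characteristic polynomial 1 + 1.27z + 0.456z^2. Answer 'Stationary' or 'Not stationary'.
\text{Stationary}

The AR(p) characteristic polynomial is P(z) = 1 + 1.27z + 0.456z^2.
Stationarity requires all roots to lie outside the unit circle, i.e. |z| > 1 for every root.
Set 1 + (1.27) z + (0.456) z^2 = 0, i.e. a z^2 + b z + c = 0 with a = 0.456, b = 1.27, c = 1.
Discriminant D = b^2 - 4ac = (1.27)^2 - 4*(0.456)*1 = 1.6129 - (1.824) = -0.2111.
D < 0, so the roots are the complex-conjugate pair z = (-b +/- i sqrt(-D)) / (2a) = -1.3925 +/- 0.5038i.
For a conjugate pair |z|^2 = z * conj(z) = (product of roots) = c/a = 1/(0.456) = 2.192982, so |z| = sqrt(2.192982) = 1.4809 for both roots.
Moduli of all roots: 1.4809, 1.4809.
All moduli strictly greater than 1? Yes.
Verdict: Stationary.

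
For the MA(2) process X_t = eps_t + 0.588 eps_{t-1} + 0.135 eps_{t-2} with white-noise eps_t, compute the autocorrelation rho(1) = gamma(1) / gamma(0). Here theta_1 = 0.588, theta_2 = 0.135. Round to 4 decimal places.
\rho(1) = 0.4893

For an MA(q) process with theta_0 = 1, the autocovariance is
  gamma(k) = sigma^2 * sum_{i=0..q-k} theta_i * theta_{i+k},
and rho(k) = gamma(k) / gamma(0). Sigma^2 cancels.
  numerator   = (1)*(0.588) + (0.588)*(0.135) = 0.66738.
  denominator = (1)^2 + (0.588)^2 + (0.135)^2 = 1.363969.
  rho(1) = 0.66738 / 1.363969 = 0.4893.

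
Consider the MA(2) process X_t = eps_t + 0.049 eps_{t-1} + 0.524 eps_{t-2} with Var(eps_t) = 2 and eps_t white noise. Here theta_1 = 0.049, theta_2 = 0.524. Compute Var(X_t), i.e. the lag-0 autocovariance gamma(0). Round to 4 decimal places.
\gamma(0) = 2.5540

For an MA(q) process X_t = eps_t + sum_i theta_i eps_{t-i} with
Var(eps_t) = sigma^2, the variance is
  gamma(0) = sigma^2 * (1 + sum_i theta_i^2).
  sum_i theta_i^2 = (0.049)^2 + (0.524)^2 = 0.002401 + 0.274576 = 0.276977.
  gamma(0) = 2 * (1 + 0.276977) = 2 * 1.276977 = 2.553954, which rounds to 2.5540.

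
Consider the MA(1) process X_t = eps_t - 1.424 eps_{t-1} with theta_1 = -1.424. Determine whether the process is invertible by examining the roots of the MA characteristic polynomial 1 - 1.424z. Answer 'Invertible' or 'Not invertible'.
\text{Not invertible}

The MA(q) characteristic polynomial is P(z) = 1 - 1.424z.
Invertibility requires all roots to lie outside the unit circle, i.e. |z| > 1 for every root.
This is linear in z: 1 + (-1.424) z = 0  =>  z = -1/(-1.424) = 0.702247,  |z| = 0.702247.
Moduli of all roots: 0.7022.
All moduli strictly greater than 1? No.
Verdict: Not invertible.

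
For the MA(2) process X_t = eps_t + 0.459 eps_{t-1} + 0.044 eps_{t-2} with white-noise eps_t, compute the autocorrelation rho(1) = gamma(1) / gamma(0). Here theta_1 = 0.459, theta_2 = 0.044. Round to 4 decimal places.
\rho(1) = 0.3952

For an MA(q) process with theta_0 = 1, the autocovariance is
  gamma(k) = sigma^2 * sum_{i=0..q-k} theta_i * theta_{i+k},
and rho(k) = gamma(k) / gamma(0). Sigma^2 cancels.
  numerator   = (1)*(0.459) + (0.459)*(0.044) = 0.479196.
  denominator = (1)^2 + (0.459)^2 + (0.044)^2 = 1.212617.
  rho(1) = 0.479196 / 1.212617 = 0.3952.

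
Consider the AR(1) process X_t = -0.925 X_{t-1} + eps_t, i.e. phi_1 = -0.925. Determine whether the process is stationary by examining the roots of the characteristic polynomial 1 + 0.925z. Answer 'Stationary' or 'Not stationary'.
\text{Stationary}

The AR(p) characteristic polynomial is P(z) = 1 + 0.925z.
Stationarity requires all roots to lie outside the unit circle, i.e. |z| > 1 for every root.
This is linear in z: 1 + (0.925) z = 0  =>  z = -1/(0.925) = -1.081081,  |z| = 1.081081.
Moduli of all roots: 1.0811.
All moduli strictly greater than 1? Yes.
Verdict: Stationary.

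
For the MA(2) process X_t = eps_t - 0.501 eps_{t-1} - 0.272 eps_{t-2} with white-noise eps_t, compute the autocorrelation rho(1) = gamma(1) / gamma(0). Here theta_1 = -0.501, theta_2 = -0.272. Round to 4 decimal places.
\rho(1) = -0.2753

For an MA(q) process with theta_0 = 1, the autocovariance is
  gamma(k) = sigma^2 * sum_{i=0..q-k} theta_i * theta_{i+k},
and rho(k) = gamma(k) / gamma(0). Sigma^2 cancels.
  numerator   = (1)*(-0.501) + (-0.501)*(-0.272) = -0.364728.
  denominator = (1)^2 + (-0.501)^2 + (-0.272)^2 = 1.324985.
  rho(1) = -0.364728 / 1.324985 = -0.2753.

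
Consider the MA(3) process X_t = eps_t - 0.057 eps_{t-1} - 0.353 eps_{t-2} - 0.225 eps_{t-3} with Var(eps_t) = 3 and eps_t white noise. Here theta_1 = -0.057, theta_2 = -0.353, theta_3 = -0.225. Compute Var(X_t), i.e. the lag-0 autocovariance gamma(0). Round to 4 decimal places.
\gamma(0) = 3.5354

For an MA(q) process X_t = eps_t + sum_i theta_i eps_{t-i} with
Var(eps_t) = sigma^2, the variance is
  gamma(0) = sigma^2 * (1 + sum_i theta_i^2).
  sum_i theta_i^2 = (-0.057)^2 + (-0.353)^2 + (-0.225)^2 = 0.003249 + 0.124609 + 0.050625 = 0.178483.
  gamma(0) = 3 * (1 + 0.178483) = 3 * 1.178483 = 3.535449, which rounds to 3.5354.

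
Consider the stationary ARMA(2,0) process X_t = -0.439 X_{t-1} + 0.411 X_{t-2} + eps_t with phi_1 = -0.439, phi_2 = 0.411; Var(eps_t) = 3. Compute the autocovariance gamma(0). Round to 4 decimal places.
\gamma(0) = 8.1213

Multiply the model equation by X_{t-k} and take expectations. With theta_0 = psi_0 = 1 and psi_j the MA(infinity) weights, this gives
  gamma(k) - sum_i phi_i gamma(k-i) = c_k,
  c_k = sigma^2 * sum_{j=k..q} theta_j psi_{j-k}   (c_k = 0 for k > q),
using gamma(-m) = gamma(m).
Pure AR (q = 0): c_0 = sigma^2 = 3, c_k = 0 for k >= 1.
Equations for k = 0, 1, 2 (AR order 2, c_2 = 0):
  (E0) gamma(0) = phi_1 gamma(1) + phi_2 gamma(2) + c_0
  (E1) gamma(1) = phi_1 gamma(0) + phi_2 gamma(1) + c_1
  (E2) gamma(2) = phi_1 gamma(1) + phi_2 gamma(0)
From (E1): gamma(1) = A gamma(0) + B with
  A = phi_1 / (1 - phi_2) = -0.439 / 0.589 = -0.745331,   B = c_1 / (1 - phi_2) = 0 / 0.589 = 0.
Insert (E2) into (E0): gamma(0) (1 - phi_2^2) = phi_1 (1 + phi_2) gamma(1) + c_0.
  phi_1 (1 + phi_2) = (-0.439)(1.411) = -0.619429,   1 - phi_2^2 = 0.831079.
Replace gamma(1) by A gamma(0) + B and collect gamma(0):
  gamma(0) [0.831079 - (-0.619429)(-0.745331)] = c_0 = 3
  gamma(0) * 0.369399 = 3
  gamma(0) = 3 / 0.369399 = 8.121293.
Therefore gamma(0) = 8.1213 (to 4 decimal places).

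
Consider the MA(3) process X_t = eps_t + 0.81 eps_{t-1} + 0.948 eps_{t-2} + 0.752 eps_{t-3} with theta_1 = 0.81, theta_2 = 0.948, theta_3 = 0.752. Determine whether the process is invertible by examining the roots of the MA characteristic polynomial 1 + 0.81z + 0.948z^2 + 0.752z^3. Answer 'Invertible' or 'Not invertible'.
\text{Invertible}

The MA(q) characteristic polynomial is P(z) = 1 + 0.81z + 0.948z^2 + 0.752z^3.
Invertibility requires all roots to lie outside the unit circle, i.e. |z| > 1 for every root.
Degree 3: look for a simple real root z0 first, then factor out (1 - z/z0) and solve the remaining quadratic.
Testing z0 = -1.25: P(-1.25) = 1 + (0.81)(-1.25) + (0.948)(-1.25)^2 + (0.752)(-1.25)^3
  = 1 + (-1.0125) + (1.48125) + (-1.46875) = 0.  So z_0 = -1.25 is a root, |z_0| = 1.25.
Divide out the factor (1 + 0.8 z) = (1 - z/z0) (since 1/z0 = -0.8):
  P(z) = (1 + 0.8 z)(1 + (0.01) z + (0.94) z^2)
  [check: z-coef 0.01 - (-0.8) = 0.81; z^2-coef 0.94 - (-0.8)(0.01) = 0.948; z^3-coef -(-0.8)(0.94) = 0.752.]
Remaining roots from the quadratic factor 1 + (0.01) z + (0.94) z^2:
  Set 1 + (0.01) z + (0.94) z^2 = 0, i.e. a z^2 + b z + c = 0 with a = 0.94, b = 0.01, c = 1.
  Discriminant D = b^2 - 4ac = (0.01)^2 - 4*(0.94)*1 = 0.0001 - (3.76) = -3.7599.
  D < 0, so the roots are the complex-conjugate pair z = (-b +/- i sqrt(-D)) / (2a) = -0.0053 +/- 1.0314i.
  For a conjugate pair |z|^2 = z * conj(z) = (product of roots) = c/a = 1/(0.94) = 1.06383, so |z| = sqrt(1.06383) = 1.0314 for both roots.
Moduli of all roots: 1.2500, 1.0314, 1.0314.
All moduli strictly greater than 1? Yes.
Verdict: Invertible.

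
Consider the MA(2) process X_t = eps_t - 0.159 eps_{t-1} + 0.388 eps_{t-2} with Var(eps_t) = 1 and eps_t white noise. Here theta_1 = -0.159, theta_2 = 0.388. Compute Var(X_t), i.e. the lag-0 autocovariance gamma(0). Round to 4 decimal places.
\gamma(0) = 1.1758

For an MA(q) process X_t = eps_t + sum_i theta_i eps_{t-i} with
Var(eps_t) = sigma^2, the variance is
  gamma(0) = sigma^2 * (1 + sum_i theta_i^2).
  sum_i theta_i^2 = (-0.159)^2 + (0.388)^2 = 0.025281 + 0.150544 = 0.175825.
  gamma(0) = 1 * (1 + 0.175825) = 1 * 1.175825 = 1.175825, which rounds to 1.1758.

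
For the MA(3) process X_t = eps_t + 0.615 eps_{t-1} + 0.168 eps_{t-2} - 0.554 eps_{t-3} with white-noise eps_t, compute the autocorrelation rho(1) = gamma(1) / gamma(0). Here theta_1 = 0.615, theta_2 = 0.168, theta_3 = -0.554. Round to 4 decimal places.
\rho(1) = 0.3649

For an MA(q) process with theta_0 = 1, the autocovariance is
  gamma(k) = sigma^2 * sum_{i=0..q-k} theta_i * theta_{i+k},
and rho(k) = gamma(k) / gamma(0). Sigma^2 cancels.
  numerator   = (1)*(0.615) + (0.615)*(0.168) + (0.168)*(-0.554) = 0.625248.
  denominator = (1)^2 + (0.615)^2 + (0.168)^2 + (-0.554)^2 = 1.713365.
  rho(1) = 0.625248 / 1.713365 = 0.3649.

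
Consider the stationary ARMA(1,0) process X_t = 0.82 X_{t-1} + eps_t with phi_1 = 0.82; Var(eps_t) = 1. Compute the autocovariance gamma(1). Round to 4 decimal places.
\gamma(1) = 2.5031

Multiply the model equation by X_{t-k} and take expectations. With theta_0 = psi_0 = 1 and psi_j the MA(infinity) weights, this gives
  gamma(k) - sum_i phi_i gamma(k-i) = c_k,
  c_k = sigma^2 * sum_{j=k..q} theta_j psi_{j-k}   (c_k = 0 for k > q),
using gamma(-m) = gamma(m).
Pure AR (q = 0): c_0 = sigma^2 = 1, c_k = 0 for k >= 1.
Equations for k = 0 and k = 1 (AR order 1):
  gamma(0) = phi_1 gamma(1) + c_0
  gamma(1) = phi_1 gamma(0) + c_1
Substituting the second into the first: gamma(0) (1 - phi_1^2) = c_0 + phi_1 c_1, so
  gamma(0) = c_0 / (1 - phi_1^2) = 1 / (1 - (0.82)^2) = 1 / 0.3276 = 3.052503.
  gamma(1) = phi_1 gamma(0) = (0.82)(3.052503) = 2.503053.
Therefore gamma(1) = 2.5031 (to 4 decimal places).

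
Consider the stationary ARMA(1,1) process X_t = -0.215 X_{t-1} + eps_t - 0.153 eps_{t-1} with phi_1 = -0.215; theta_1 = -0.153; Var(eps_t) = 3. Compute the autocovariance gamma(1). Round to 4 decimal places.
\gamma(1) = -1.1956

Multiply the model equation by X_{t-k} and take expectations. With theta_0 = psi_0 = 1 and psi_j the MA(infinity) weights, this gives
  gamma(k) - sum_i phi_i gamma(k-i) = c_k,
  c_k = sigma^2 * sum_{j=k..q} theta_j psi_{j-k}   (c_k = 0 for k > q),
using gamma(-m) = gamma(m).
psi-weights needed (psi_j = theta_j + sum_i phi_i psi_{j-i}):
  psi_1 = theta_1 + phi_1 = -0.153 + (-0.215) = -0.368
Right-hand sides:
  c_0 = sigma^2 (1 + theta_1 psi_1) = 3 * (1 + (-0.153)(-0.368)) = 3 * 1.056304 = 3.168912
  c_1 = sigma^2 theta_1 = 3 * (-0.153) = -0.459
  c_2 = 0
Equations for k = 0 and k = 1 (AR order 1):
  gamma(0) = phi_1 gamma(1) + c_0
  gamma(1) = phi_1 gamma(0) + c_1
Substituting the second into the first: gamma(0) (1 - phi_1^2) = c_0 + phi_1 c_1, so
  gamma(0) = (c_0 + phi_1 c_1) / (1 - phi_1^2) = (3.168912 + (-0.215)(-0.459)) / (1 - (-0.215)^2) = 3.267597 / 0.953775 = 3.425962.
  gamma(1) = phi_1 gamma(0) + c_1 = (-0.215)(3.425962) + (-0.459) = -1.195582.
Therefore gamma(1) = -1.1956 (to 4 decimal places).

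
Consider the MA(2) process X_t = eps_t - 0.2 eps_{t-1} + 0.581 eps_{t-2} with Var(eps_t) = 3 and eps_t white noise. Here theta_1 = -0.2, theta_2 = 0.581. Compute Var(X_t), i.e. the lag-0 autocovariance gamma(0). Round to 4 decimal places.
\gamma(0) = 4.1327

For an MA(q) process X_t = eps_t + sum_i theta_i eps_{t-i} with
Var(eps_t) = sigma^2, the variance is
  gamma(0) = sigma^2 * (1 + sum_i theta_i^2).
  sum_i theta_i^2 = (-0.2)^2 + (0.581)^2 = 0.04 + 0.337561 = 0.377561.
  gamma(0) = 3 * (1 + 0.377561) = 3 * 1.377561 = 4.132683, which rounds to 4.1327.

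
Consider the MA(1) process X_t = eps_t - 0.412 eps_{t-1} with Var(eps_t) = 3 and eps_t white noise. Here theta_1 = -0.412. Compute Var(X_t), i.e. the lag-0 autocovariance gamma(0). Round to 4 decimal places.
\gamma(0) = 3.5092

For an MA(q) process X_t = eps_t + sum_i theta_i eps_{t-i} with
Var(eps_t) = sigma^2, the variance is
  gamma(0) = sigma^2 * (1 + sum_i theta_i^2).
  sum_i theta_i^2 = (-0.412)^2 = 0.169744.
  gamma(0) = 3 * (1 + 0.169744) = 3 * 1.169744 = 3.509232, which rounds to 3.5092.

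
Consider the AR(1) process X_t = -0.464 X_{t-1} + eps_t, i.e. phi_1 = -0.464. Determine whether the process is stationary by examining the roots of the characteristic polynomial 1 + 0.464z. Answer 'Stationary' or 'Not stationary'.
\text{Stationary}

The AR(p) characteristic polynomial is P(z) = 1 + 0.464z.
Stationarity requires all roots to lie outside the unit circle, i.e. |z| > 1 for every root.
This is linear in z: 1 + (0.464) z = 0  =>  z = -1/(0.464) = -2.155172,  |z| = 2.155172.
Moduli of all roots: 2.1552.
All moduli strictly greater than 1? Yes.
Verdict: Stationary.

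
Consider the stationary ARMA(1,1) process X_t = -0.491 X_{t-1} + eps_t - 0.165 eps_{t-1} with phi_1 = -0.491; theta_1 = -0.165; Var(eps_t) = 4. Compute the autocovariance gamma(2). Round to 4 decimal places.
\gamma(2) = 1.8352

Multiply the model equation by X_{t-k} and take expectations. With theta_0 = psi_0 = 1 and psi_j the MA(infinity) weights, this gives
  gamma(k) - sum_i phi_i gamma(k-i) = c_k,
  c_k = sigma^2 * sum_{j=k..q} theta_j psi_{j-k}   (c_k = 0 for k > q),
using gamma(-m) = gamma(m).
psi-weights needed (psi_j = theta_j + sum_i phi_i psi_{j-i}):
  psi_1 = theta_1 + phi_1 = -0.165 + (-0.491) = -0.656
Right-hand sides:
  c_0 = sigma^2 (1 + theta_1 psi_1) = 4 * (1 + (-0.165)(-0.656)) = 4 * 1.10824 = 4.43296
  c_1 = sigma^2 theta_1 = 4 * (-0.165) = -0.66
  c_2 = 0
Equations for k = 0 and k = 1 (AR order 1):
  gamma(0) = phi_1 gamma(1) + c_0
  gamma(1) = phi_1 gamma(0) + c_1
Substituting the second into the first: gamma(0) (1 - phi_1^2) = c_0 + phi_1 c_1, so
  gamma(0) = (c_0 + phi_1 c_1) / (1 - phi_1^2) = (4.43296 + (-0.491)(-0.66)) / (1 - (-0.491)^2) = 4.75702 / 0.758919 = 6.268152.
  gamma(1) = phi_1 gamma(0) + c_1 = (-0.491)(6.268152) + (-0.66) = -3.737663.
For k = 2 (> q): gamma(2) = phi_1 gamma(1) = (-0.491)(-3.737663) = 1.835192.
Therefore gamma(2) = 1.8352 (to 4 decimal places).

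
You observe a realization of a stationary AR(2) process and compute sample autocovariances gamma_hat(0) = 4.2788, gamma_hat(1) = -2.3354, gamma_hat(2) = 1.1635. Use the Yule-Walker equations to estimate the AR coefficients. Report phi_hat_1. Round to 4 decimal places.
\hat\phi_{1} = -0.5660

The Yule-Walker equations for an AR(p) process read, in matrix form,
  Gamma_p phi = r_p,   with   (Gamma_p)_{ij} = gamma(|i - j|),
                       (r_p)_i = gamma(i),   i,j = 1..p.
Substitute the sample gammas (Toeplitz matrix and right-hand side of size 2):
  Gamma_p = [[4.2788, -2.3354], [-2.3354, 4.2788]]
  r_p     = [-2.3354, 1.1635]
Written out:
  4.2788 phi_1 - 2.3354 phi_2 = -2.3354
  -2.3354 phi_1 + 4.2788 phi_2 = 1.1635
Solve by Cramer's rule:
  det = gamma(0)^2 - gamma(1)^2 = (4.2788)^2 - (-2.3354)^2 = 18.30812944 - 5.45409316 = 12.85403628
  phi_hat_1 = [gamma(1) gamma(0) - gamma(1) gamma(2)] / det = [(-2.3354)(4.2788) - (-2.3354)(1.1635)] / 12.85403628 = -7.27547162 / 12.85403628 = -0.566
  phi_hat_2 = [gamma(0) gamma(2) - gamma(1)^2] / det = [(4.2788)(1.1635) - (-2.3354)^2] / 12.85403628 = -0.47570936 / 12.85403628 = -0.037
So phi_hat = [-0.5660, -0.0370].
Therefore phi_hat_1 = -0.5660.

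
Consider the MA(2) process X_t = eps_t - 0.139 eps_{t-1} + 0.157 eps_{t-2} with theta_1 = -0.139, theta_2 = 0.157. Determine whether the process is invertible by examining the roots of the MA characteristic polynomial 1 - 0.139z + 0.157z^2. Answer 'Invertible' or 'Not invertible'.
\text{Invertible}

The MA(q) characteristic polynomial is P(z) = 1 - 0.139z + 0.157z^2.
Invertibility requires all roots to lie outside the unit circle, i.e. |z| > 1 for every root.
Set 1 + (-0.139) z + (0.157) z^2 = 0, i.e. a z^2 + b z + c = 0 with a = 0.157, b = -0.139, c = 1.
Discriminant D = b^2 - 4ac = (-0.139)^2 - 4*(0.157)*1 = 0.019321 - (0.628) = -0.608679.
D < 0, so the roots are the complex-conjugate pair z = (-b +/- i sqrt(-D)) / (2a) = 0.4427 +/- 2.4846i.
For a conjugate pair |z|^2 = z * conj(z) = (product of roots) = c/a = 1/(0.157) = 6.369427, so |z| = sqrt(6.369427) = 2.5238 for both roots.
Moduli of all roots: 2.5238, 2.5238.
All moduli strictly greater than 1? Yes.
Verdict: Invertible.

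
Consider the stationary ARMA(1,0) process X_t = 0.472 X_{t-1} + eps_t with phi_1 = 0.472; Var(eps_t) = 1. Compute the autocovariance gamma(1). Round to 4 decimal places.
\gamma(1) = 0.6073

Multiply the model equation by X_{t-k} and take expectations. With theta_0 = psi_0 = 1 and psi_j the MA(infinity) weights, this gives
  gamma(k) - sum_i phi_i gamma(k-i) = c_k,
  c_k = sigma^2 * sum_{j=k..q} theta_j psi_{j-k}   (c_k = 0 for k > q),
using gamma(-m) = gamma(m).
Pure AR (q = 0): c_0 = sigma^2 = 1, c_k = 0 for k >= 1.
Equations for k = 0 and k = 1 (AR order 1):
  gamma(0) = phi_1 gamma(1) + c_0
  gamma(1) = phi_1 gamma(0) + c_1
Substituting the second into the first: gamma(0) (1 - phi_1^2) = c_0 + phi_1 c_1, so
  gamma(0) = c_0 / (1 - phi_1^2) = 1 / (1 - (0.472)^2) = 1 / 0.777216 = 1.286644.
  gamma(1) = phi_1 gamma(0) = (0.472)(1.286644) = 0.607296.
Therefore gamma(1) = 0.6073 (to 4 decimal places).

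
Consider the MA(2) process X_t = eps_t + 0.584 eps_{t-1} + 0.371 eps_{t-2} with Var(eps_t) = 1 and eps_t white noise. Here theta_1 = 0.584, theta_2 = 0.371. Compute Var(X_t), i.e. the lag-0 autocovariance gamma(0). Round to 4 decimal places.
\gamma(0) = 1.4787

For an MA(q) process X_t = eps_t + sum_i theta_i eps_{t-i} with
Var(eps_t) = sigma^2, the variance is
  gamma(0) = sigma^2 * (1 + sum_i theta_i^2).
  sum_i theta_i^2 = (0.584)^2 + (0.371)^2 = 0.341056 + 0.137641 = 0.478697.
  gamma(0) = 1 * (1 + 0.478697) = 1 * 1.478697 = 1.478697, which rounds to 1.4787.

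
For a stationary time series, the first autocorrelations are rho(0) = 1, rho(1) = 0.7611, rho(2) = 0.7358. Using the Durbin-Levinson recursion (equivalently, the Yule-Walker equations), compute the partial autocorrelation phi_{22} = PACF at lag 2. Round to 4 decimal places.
\phi_{22} = 0.3720

The PACF at lag k is phi_{kk}, the last component of the solution
to the Yule-Walker system G_k phi = r_k where
  (G_k)_{ij} = rho(|i - j|), (r_k)_i = rho(i), i,j = 1..k.
Equivalently, Durbin-Levinson gives phi_{kk} iteratively:
  phi_{11} = rho(1)
  phi_{kk} = [rho(k) - sum_{j=1..k-1} phi_{k-1,j} rho(k-j)]
            / [1 - sum_{j=1..k-1} phi_{k-1,j} rho(j)],
  phi_{k,j} = phi_{k-1,j} - phi_{kk} phi_{k-1,k-j},  j = 1..k-1.
Step k = 1:
  phi_11 = rho(1) = 0.7611.
Step k = 2:
  phi_22 = [rho(2) - phi_11 rho(1)] / [1 - phi_11 rho(1)] = [0.7358 - (0.7611)(0.7611)] / [1 - (0.7611)(0.7611)]
         = 0.15652679 / 0.42072679 = 0.372.
Therefore phi_{22} = 0.3720.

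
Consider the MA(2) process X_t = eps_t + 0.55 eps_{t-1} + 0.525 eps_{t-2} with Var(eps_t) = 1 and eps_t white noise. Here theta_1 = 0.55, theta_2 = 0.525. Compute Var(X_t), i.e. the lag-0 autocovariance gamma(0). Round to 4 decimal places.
\gamma(0) = 1.5781

For an MA(q) process X_t = eps_t + sum_i theta_i eps_{t-i} with
Var(eps_t) = sigma^2, the variance is
  gamma(0) = sigma^2 * (1 + sum_i theta_i^2).
  sum_i theta_i^2 = (0.55)^2 + (0.525)^2 = 0.3025 + 0.275625 = 0.578125.
  gamma(0) = 1 * (1 + 0.578125) = 1 * 1.578125 = 1.578125, which rounds to 1.5781.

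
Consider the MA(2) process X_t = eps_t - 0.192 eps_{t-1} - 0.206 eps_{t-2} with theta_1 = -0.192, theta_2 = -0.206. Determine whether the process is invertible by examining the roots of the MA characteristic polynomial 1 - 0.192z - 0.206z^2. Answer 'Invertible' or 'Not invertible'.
\text{Invertible}

The MA(q) characteristic polynomial is P(z) = 1 - 0.192z - 0.206z^2.
Invertibility requires all roots to lie outside the unit circle, i.e. |z| > 1 for every root.
Set 1 + (-0.192) z + (-0.206) z^2 = 0, i.e. a z^2 + b z + c = 0 with a = -0.206, b = -0.192, c = 1.
Discriminant D = b^2 - 4ac = (-0.192)^2 - 4*(-0.206)*1 = 0.036864 - (-0.824) = 0.860864.
D >= 0, so the roots are real: z = (-b +/- sqrt(D)) / (2a) = (0.192 +/- 0.927828) / (-0.412).
  z_1 = (0.192 + 0.927828) / (-0.412) = -2.718,   |z_1| = 2.718.
  z_2 = (0.192 - 0.927828) / (-0.412) = 1.786,   |z_2| = 1.786.
Moduli of all roots: 2.7180, 1.7860.
All moduli strictly greater than 1? Yes.
Verdict: Invertible.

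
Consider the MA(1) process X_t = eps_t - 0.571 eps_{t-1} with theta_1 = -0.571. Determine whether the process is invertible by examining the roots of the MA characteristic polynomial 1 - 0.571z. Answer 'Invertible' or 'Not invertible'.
\text{Invertible}

The MA(q) characteristic polynomial is P(z) = 1 - 0.571z.
Invertibility requires all roots to lie outside the unit circle, i.e. |z| > 1 for every root.
This is linear in z: 1 + (-0.571) z = 0  =>  z = -1/(-0.571) = 1.751313,  |z| = 1.751313.
Moduli of all roots: 1.7513.
All moduli strictly greater than 1? Yes.
Verdict: Invertible.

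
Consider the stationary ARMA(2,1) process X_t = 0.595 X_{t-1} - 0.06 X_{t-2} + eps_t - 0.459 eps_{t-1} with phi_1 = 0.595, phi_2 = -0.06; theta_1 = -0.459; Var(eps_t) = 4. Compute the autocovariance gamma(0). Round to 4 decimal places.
\gamma(0) = 4.0758

Multiply the model equation by X_{t-k} and take expectations. With theta_0 = psi_0 = 1 and psi_j the MA(infinity) weights, this gives
  gamma(k) - sum_i phi_i gamma(k-i) = c_k,
  c_k = sigma^2 * sum_{j=k..q} theta_j psi_{j-k}   (c_k = 0 for k > q),
using gamma(-m) = gamma(m).
psi-weights needed (psi_j = theta_j + sum_i phi_i psi_{j-i}):
  psi_1 = theta_1 + phi_1 = -0.459 + (0.595) = 0.136
Right-hand sides:
  c_0 = sigma^2 (1 + theta_1 psi_1) = 4 * (1 + (-0.459)(0.136)) = 4 * 0.937576 = 3.750304
  c_1 = sigma^2 theta_1 = 4 * (-0.459) = -1.836
  c_2 = 0
Equations for k = 0, 1, 2 (AR order 2, c_2 = 0):
  (E0) gamma(0) = phi_1 gamma(1) + phi_2 gamma(2) + c_0
  (E1) gamma(1) = phi_1 gamma(0) + phi_2 gamma(1) + c_1
  (E2) gamma(2) = phi_1 gamma(1) + phi_2 gamma(0)
From (E1): gamma(1) = A gamma(0) + B with
  A = phi_1 / (1 - phi_2) = 0.595 / 1.06 = 0.561321,   B = c_1 / (1 - phi_2) = -1.836 / 1.06 = -1.732075.
Insert (E2) into (E0): gamma(0) (1 - phi_2^2) = phi_1 (1 + phi_2) gamma(1) + c_0.
  phi_1 (1 + phi_2) = (0.595)(0.94) = 0.5593,   1 - phi_2^2 = 0.9964.
Replace gamma(1) by A gamma(0) + B and collect gamma(0):
  gamma(0) [0.9964 - (0.5593)(0.561321)] = (0.5593)(-1.732075) + 3.750304
  gamma(0) * 0.682453 = 2.781554
  gamma(0) = 2.781554 / 0.682453 = 4.075816.
Therefore gamma(0) = 4.0758 (to 4 decimal places).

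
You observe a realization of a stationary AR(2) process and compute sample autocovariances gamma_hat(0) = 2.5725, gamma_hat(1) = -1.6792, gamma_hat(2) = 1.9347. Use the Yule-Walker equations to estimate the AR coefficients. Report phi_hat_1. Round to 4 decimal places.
\hat\phi_{1} = -0.2820

The Yule-Walker equations for an AR(p) process read, in matrix form,
  Gamma_p phi = r_p,   with   (Gamma_p)_{ij} = gamma(|i - j|),
                       (r_p)_i = gamma(i),   i,j = 1..p.
Substitute the sample gammas (Toeplitz matrix and right-hand side of size 2):
  Gamma_p = [[2.5725, -1.6792], [-1.6792, 2.5725]]
  r_p     = [-1.6792, 1.9347]
Written out:
  2.5725 phi_1 - 1.6792 phi_2 = -1.6792
  -1.6792 phi_1 + 2.5725 phi_2 = 1.9347
Solve by Cramer's rule:
  det = gamma(0)^2 - gamma(1)^2 = (2.5725)^2 - (-1.6792)^2 = 6.61775625 - 2.81971264 = 3.79804361
  phi_hat_1 = [gamma(1) gamma(0) - gamma(1) gamma(2)] / det = [(-1.6792)(2.5725) - (-1.6792)(1.9347)] / 3.79804361 = -1.07099376 / 3.79804361 = -0.282
  phi_hat_2 = [gamma(0) gamma(2) - gamma(1)^2] / det = [(2.5725)(1.9347) - (-1.6792)^2] / 3.79804361 = 2.15730311 / 3.79804361 = 0.568
So phi_hat = [-0.2820, 0.5680].
Therefore phi_hat_1 = -0.2820.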